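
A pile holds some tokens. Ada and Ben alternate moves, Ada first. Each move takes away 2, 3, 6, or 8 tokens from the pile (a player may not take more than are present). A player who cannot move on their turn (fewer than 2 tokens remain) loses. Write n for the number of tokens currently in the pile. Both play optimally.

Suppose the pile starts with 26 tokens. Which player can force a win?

Label each position W (a win for the player to move) or L (a loss). A position with no legal move is L; any other position is W exactly when some move reaches an L, and L when every move reaches a W.
n=0: no move → L
n=1: no move → L
n=2: can move to 0, which is L ⇒ W
n=3: can move to 1, which is L ⇒ W
n=4: can move to 1, which is L ⇒ W
n=5: moves to 3(W), 2(W); every one is W ⇒ L
n=6: can move to 0, which is L ⇒ W
n=7: can move to 5, which is L ⇒ W
n=8: can move to 5, which is L ⇒ W
n=9: can move to 1, which is L ⇒ W
n=10: moves to 8(W), 7(W), 4(W), 2(W); every one is W ⇒ L
n=11: can move to 5, which is L ⇒ W
n=12: can move to 10, which is L ⇒ W
n=13: can move to 10, which is L ⇒ W
n=14: moves to 12(W), 11(W), 8(W), 6(W); every one is W ⇒ L
n=15: moves to 13(W), 12(W), 9(W), 7(W); every one is W ⇒ L
n=16: can move to 14, which is L ⇒ W
n=17: can move to 15, which is L ⇒ W
n=18: can move to 15, which is L ⇒ W
n=19: moves to 17(W), 16(W), 13(W), 11(W); every one is W ⇒ L
n=20: can move to 14, which is L ⇒ W
n=21: can move to 19, which is L ⇒ W
n=22: can move to 19, which is L ⇒ W
n=23: can move to 15, which is L ⇒ W
n=24: moves to 22(W), 21(W), 18(W), 16(W); every one is W ⇒ L
n=25: can move to 19, which is L ⇒ W
n=26: can move to 24, which is L ⇒ W
From 26 Ada can remove 2, leaving 24, reaching an L position.

Ada wins.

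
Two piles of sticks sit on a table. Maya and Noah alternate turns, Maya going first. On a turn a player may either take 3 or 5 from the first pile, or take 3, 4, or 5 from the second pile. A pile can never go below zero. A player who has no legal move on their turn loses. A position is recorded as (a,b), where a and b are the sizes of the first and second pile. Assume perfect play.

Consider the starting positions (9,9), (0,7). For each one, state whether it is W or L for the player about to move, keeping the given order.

(9,9): L, (0,7): W

Use the standard recursion: the mover loses at a terminal position; elsewhere, the mover wins exactly when some move hands the opponent an L position.
No move ever increases a pile, so every position that can arise here has a ≤ 9 and b ≤ 9; it is enough to label the cells with 0 ≤ a ≤ 9 and 0 ≤ b ≤ 9.
Every move lowers a or b (never raises either), so fill the grid row by row in increasing a, and left to right within a row: each cell's successors are then already labelled.
      b=0  b=1  b=2  b=3  b=4  b=5  b=6  b=7  b=8  b=9
a=0:    L    L    L    W    W    W    W    W    L    L
a=1:    L    L    L    W    W    W    W    W    L    L
a=2:    L    L    L    W    W    W    W    W    L    L
a=3:    W    W    W    L    L    L    W    W    W    W
a=4:    W    W    W    L    L    L    W    W    W    W
a=5:    W    W    W    L    L    L    W    W    W    W
a=6:    W    W    W    W    W    W    L    L    W    W
a=7:    W    W    W    W    W    W    L    L    W    W
a=8:    L    L    L    W    W    W    W    W    L    L
a=9:    L    L    L    W    W    W    W    W    L    L
Cells with no legal move (terminal, hence L): (0,0), (0,1), (0,2), (1,0), (1,1), (1,2), (2,0), (2,1), (2,2).
The remaining L cells, each justified by listing all of its moves:
(0,8): L (options (0,5)(W), (0,4)(W), (0,3)(W) are all W)
(0,9): L (options (0,6)(W), (0,5)(W), (0,4)(W) are all W)
(1,8): L (options (1,5)(W), (1,4)(W), (1,3)(W) are all W)
(1,9): L (options (1,6)(W), (1,5)(W), (1,4)(W) are all W)
(2,8): L (options (2,5)(W), (2,4)(W), (2,3)(W) are all W)
(2,9): L (options (2,6)(W), (2,5)(W), (2,4)(W) are all W)
(3,3): L (options (0,3)(W), (3,0)(W) are all W)
(3,4): L (options (0,4)(W), (3,1)(W), (3,0)(W) are all W)
(3,5): L (options (0,5)(W), (3,2)(W), (3,1)(W), (3,0)(W) are all W)
(4,3): L (options (1,3)(W), (4,0)(W) are all W)
(4,4): L (options (1,4)(W), (4,1)(W), (4,0)(W) are all W)
(4,5): L (options (1,5)(W), (4,2)(W), (4,1)(W), (4,0)(W) are all W)
(5,3): L (options (2,3)(W), (0,3)(W), (5,0)(W) are all W)
(5,4): L (options (2,4)(W), (0,4)(W), (5,1)(W), (5,0)(W) are all W)
(5,5): L (options (2,5)(W), (0,5)(W), (5,2)(W), (5,1)(W), (5,0)(W) are all W)
(6,6): L (options (3,6)(W), (1,6)(W), (6,3)(W), (6,2)(W), (6,1)(W) are all W)
(6,7): L (options (3,7)(W), (1,7)(W), (6,4)(W), (6,3)(W), (6,2)(W) are all W)
(7,6): L (options (4,6)(W), (2,6)(W), (7,3)(W), (7,2)(W), (7,1)(W) are all W)
(7,7): L (options (4,7)(W), (2,7)(W), (7,4)(W), (7,3)(W), (7,2)(W) are all W)
(8,0): L (options (5,0)(W), (3,0)(W) are all W)
(8,1): L (options (5,1)(W), (3,1)(W) are all W)
(8,2): L (options (5,2)(W), (3,2)(W) are all W)
(8,8): L (options (5,8)(W), (3,8)(W), (8,5)(W), (8,4)(W), (8,3)(W) are all W)
(8,9): L (options (5,9)(W), (3,9)(W), (8,6)(W), (8,5)(W), (8,4)(W) are all W)
(9,0): L (options (6,0)(W), (4,0)(W) are all W)
(9,1): L (options (6,1)(W), (4,1)(W) are all W)
(9,2): L (options (6,2)(W), (4,2)(W) are all W)
(9,8): L (options (6,8)(W), (4,8)(W), (9,5)(W), (9,4)(W), (9,3)(W) are all W)
(9,9): L (options (6,9)(W), (4,9)(W), (9,6)(W), (9,5)(W), (9,4)(W) are all W)
Every other cell has at least one move into one of the L cells above, so it is W.
(9,9): one of the L cells justified above, so L
(0,7): the move to (0,2) reaches an L cell, so W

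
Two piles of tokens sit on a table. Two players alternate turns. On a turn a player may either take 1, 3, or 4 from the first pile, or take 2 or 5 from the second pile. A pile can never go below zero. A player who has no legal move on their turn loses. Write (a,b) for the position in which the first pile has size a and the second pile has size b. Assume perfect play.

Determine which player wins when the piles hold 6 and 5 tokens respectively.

The second player wins.

Use the standard recursion: the mover loses at a terminal position; elsewhere, the mover wins exactly when some move hands the opponent an L position.
No move ever increases a pile, so every position that can arise here has a ≤ 6 and b ≤ 5; it is enough to label the cells with 0 ≤ a ≤ 6 and 0 ≤ b ≤ 5.
Every move lowers a or b (never raises either), so fill the grid row by row in increasing a, and left to right within a row: each cell's successors are then already labelled.
      b=0  b=1  b=2  b=3  b=4  b=5
a=0:    L    L    W    W    L    W
a=1:    W    W    L    L    W    W
a=2:    L    L    W    W    L    W
a=3:    W    W    L    L    W    W
a=4:    W    W    W    W    W    L
a=5:    W    W    W    W    W    W
a=6:    W    W    W    W    W    L
Cells with no legal move (terminal, hence L): (0,0), (0,1).
The remaining L cells, each justified by listing all of its moves:
(0,4): only reaches (0,2)(W), which is W → L
(1,2): only reaches (0,2)(W), (1,0)(W), all W → L
(1,3): only reaches (0,3)(W), (1,1)(W), all W → L
(2,0): only reaches (1,0)(W), which is W → L
(2,1): only reaches (1,1)(W), which is W → L
(2,4): only reaches (1,4)(W), (2,2)(W), all W → L
(3,2): only reaches (2,2)(W), (0,2)(W), (3,0)(W), all W → L
(3,3): only reaches (2,3)(W), (0,3)(W), (3,1)(W), all W → L
(4,5): only reaches (3,5)(W), (1,5)(W), (0,5)(W), (4,3)(W), (4,0)(W), all W → L
(6,5): only reaches (5,5)(W), (3,5)(W), (2,5)(W), (6,3)(W), (6,0)(W), all W → L
Every other cell has at least one move into one of the L cells above, so it is W.
The starting position (6,5) is L: whatever the player to move does, the opponent receives a W position.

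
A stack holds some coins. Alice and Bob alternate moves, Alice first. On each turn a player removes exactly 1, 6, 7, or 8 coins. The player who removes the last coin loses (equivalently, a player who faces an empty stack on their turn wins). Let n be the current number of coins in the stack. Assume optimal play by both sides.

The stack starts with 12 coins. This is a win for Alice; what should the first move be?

Label each position W (a win for the player to move) or L (a loss). A position with no legal move is W; any other position is W exactly when some move reaches an L, and L when every move reaches a W.
n=0: no move; the opponent has just taken the last coin and therefore loses → W
n=1: the only move is to 0(W), a W ⇒ L
n=2: can move to 1, which is L ⇒ W
n=3: the only move is to 2(W), a W ⇒ L
n=4: can move to 3, which is L ⇒ W
n=5: the only move is to 4(W), a W ⇒ L
n=6: can move to 5, which is L ⇒ W
n=7: can move to 1, which is L ⇒ W
n=8: can move to 1, which is L ⇒ W
n=9: can move to 3, which is L ⇒ W
n=10: can move to 3, which is L ⇒ W
n=11: can move to 5, which is L ⇒ W
n=12: can move to 5, which is L ⇒ W
From 12, the L positions reachable in one move are: 5.

Remove 7, leaving 5.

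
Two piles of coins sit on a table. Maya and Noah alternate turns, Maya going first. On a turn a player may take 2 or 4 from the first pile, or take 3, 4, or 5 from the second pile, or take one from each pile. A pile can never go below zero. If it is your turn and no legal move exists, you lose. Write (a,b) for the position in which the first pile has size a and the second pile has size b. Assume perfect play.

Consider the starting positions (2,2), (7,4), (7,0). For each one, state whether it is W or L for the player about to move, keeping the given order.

Classify positions by backward induction: terminal positions (no move available) are L. From any other position, the mover wins iff some move reaches an L.
No move ever increases a pile, so every position that can arise here has a ≤ 7 and b ≤ 4; it is enough to label the cells with 0 ≤ a ≤ 7 and 0 ≤ b ≤ 4.
Every move lowers a or b (never raises either), so fill the grid row by row in increasing a, and left to right within a row: each cell's successors are then already labelled.
      b=0  b=1  b=2  b=3  b=4
a=0:    L    L    L    W    W
a=1:    L    W    W    W    W
a=2:    W    W    W    L    L
a=3:    W    L    L    L    W
a=4:    W    W    W    W    W
a=5:    W    W    W    W    L
a=6:    L    L    L    W    W
a=7:    L    W    W    W    W
Cells with no legal move (terminal, hence L): (0,0), (0,1), (0,2), (1,0).
The remaining L cells, each justified by listing all of its moves:
(2,3): →(0,3)(W), (2,0)(W), (1,2)(W) — all W, so L
(2,4): →(0,4)(W), (2,1)(W), (2,0)(W), (1,3)(W) — all W, so L
(3,1): →(1,1)(W), (2,0)(W) — all W, so L
(3,2): →(1,2)(W), (2,1)(W) — all W, so L
(3,3): →(1,3)(W), (3,0)(W), (2,2)(W) — all W, so L
(5,4): →(3,4)(W), (1,4)(W), (5,1)(W), (5,0)(W), (4,3)(W) — all W, so L
(6,0): →(4,0)(W), (2,0)(W) — all W, so L
(6,1): →(4,1)(W), (2,1)(W), (5,0)(W) — all W, so L
(6,2): →(4,2)(W), (2,2)(W), (5,1)(W) — all W, so L
(7,0): →(5,0)(W), (3,0)(W) — all W, so L
Every other cell has at least one move into one of the L cells above, so it is W.
(2,2): the move to (0,2) reaches an L cell, so W
(7,4): the move to (5,4) reaches an L cell, so W
(7,0): one of the L cells justified above, so L

(2,2): W, (7,4): W, (7,0): L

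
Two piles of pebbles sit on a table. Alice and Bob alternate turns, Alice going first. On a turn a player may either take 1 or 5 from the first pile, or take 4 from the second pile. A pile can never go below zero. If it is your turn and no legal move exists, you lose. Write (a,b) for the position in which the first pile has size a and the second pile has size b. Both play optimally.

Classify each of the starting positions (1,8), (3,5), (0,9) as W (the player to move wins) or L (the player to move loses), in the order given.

Label each position W (a win for the player to move) or L (a loss). A position with no legal move is L; any other position is W exactly when some move reaches an L, and L when every move reaches a W.
No move ever increases a pile, so every position that can arise here has a ≤ 3 and b ≤ 9; it is enough to label the cells with 0 ≤ a ≤ 3 and 0 ≤ b ≤ 9.
Every move lowers a or b (never raises either), so fill the grid row by row in increasing a, and left to right within a row: each cell's successors are then already labelled.
      b=0  b=1  b=2  b=3  b=4  b=5  b=6  b=7  b=8  b=9
a=0:    L    L    L    L    W    W    W    W    L    L
a=1:    W    W    W    W    L    L    L    L    W    W
a=2:    L    L    L    L    W    W    W    W    L    L
a=3:    W    W    W    W    L    L    L    L    W    W
Cells with no legal move (terminal, hence L): (0,0), (0,1), (0,2), (0,3).
The remaining L cells, each justified by listing all of its moves:
(0,8): the only move is to (0,4)(W), a W ⇒ L
(0,9): the only move is to (0,5)(W), a W ⇒ L
(1,4): moves to (0,4)(W), (1,0)(W); every one is W ⇒ L
(1,5): moves to (0,5)(W), (1,1)(W); every one is W ⇒ L
(1,6): moves to (0,6)(W), (1,2)(W); every one is W ⇒ L
(1,7): moves to (0,7)(W), (1,3)(W); every one is W ⇒ L
(2,0): the only move is to (1,0)(W), a W ⇒ L
(2,1): the only move is to (1,1)(W), a W ⇒ L
(2,2): the only move is to (1,2)(W), a W ⇒ L
(2,3): the only move is to (1,3)(W), a W ⇒ L
(2,8): moves to (1,8)(W), (2,4)(W); every one is W ⇒ L
(2,9): moves to (1,9)(W), (2,5)(W); every one is W ⇒ L
(3,4): moves to (2,4)(W), (3,0)(W); every one is W ⇒ L
(3,5): moves to (2,5)(W), (3,1)(W); every one is W ⇒ L
(3,6): moves to (2,6)(W), (3,2)(W); every one is W ⇒ L
(3,7): moves to (2,7)(W), (3,3)(W); every one is W ⇒ L
Every other cell has at least one move into one of the L cells above, so it is W.
(1,8): the move to (0,8) reaches an L cell, so W
(3,5): one of the L cells justified above, so L
(0,9): one of the L cells justified above, so L

(1,8): W, (3,5): L, (0,9): L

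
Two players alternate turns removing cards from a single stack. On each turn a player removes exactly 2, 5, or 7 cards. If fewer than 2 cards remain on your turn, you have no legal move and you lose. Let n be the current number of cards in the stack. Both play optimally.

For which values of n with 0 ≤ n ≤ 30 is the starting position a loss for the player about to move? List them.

0, 1, 4, 10, 13, 14, 22, 23, 26

Compute win/loss labels from the base case upward. A position with no move is L. Any other position is W if it can reach an L in one move, else L.
n=0: no move → L
n=1: no move → L
n=2: can move to 0, which is L ⇒ W
n=3: can move to 1, which is L ⇒ W
n=4: the only move is to 2(W), a W ⇒ L
n=5: can move to 0, which is L ⇒ W
n=6: can move to 4, which is L ⇒ W
n=7: can move to 0, which is L ⇒ W
n=8: can move to 1, which is L ⇒ W
n=9: can move to 4, which is L ⇒ W
n=10: moves to 8(W), 5(W), 3(W); every one is W ⇒ L
n=11: can move to 4, which is L ⇒ W
n=12: can move to 10, which is L ⇒ W
n=13: moves to 11(W), 8(W), 6(W); every one is W ⇒ L
n=14: moves to 12(W), 9(W), 7(W); every one is W ⇒ L
n=15: can move to 13, which is L ⇒ W
n=16: can move to 14, which is L ⇒ W
n=17: can move to 10, which is L ⇒ W
n=18: can move to 13, which is L ⇒ W
n=19: can move to 14, which is L ⇒ W
n=20: can move to 13, which is L ⇒ W
n=21: can move to 14, which is L ⇒ W
n=22: moves to 20(W), 17(W), 15(W); every one is W ⇒ L
n=23: moves to 21(W), 18(W), 16(W); every one is W ⇒ L
n=24: can move to 22, which is L ⇒ W
n=25: can move to 23, which is L ⇒ W
n=26: moves to 24(W), 21(W), 19(W); every one is W ⇒ L
n=27: can move to 22, which is L ⇒ W
n=28: can move to 26, which is L ⇒ W
n=29: can move to 22, which is L ⇒ W
n=30: can move to 23, which is L ⇒ W
Reading off the rows marked L gives the requested list; there are 9 such values of n.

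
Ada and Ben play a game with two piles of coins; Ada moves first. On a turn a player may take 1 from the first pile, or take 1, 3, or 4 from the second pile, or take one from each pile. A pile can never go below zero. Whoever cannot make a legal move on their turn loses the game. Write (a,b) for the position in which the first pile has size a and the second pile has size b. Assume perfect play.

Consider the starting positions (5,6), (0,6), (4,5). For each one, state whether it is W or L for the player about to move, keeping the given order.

(5,6): L, (0,6): W, (4,5): W

Compute win/loss labels from the base case upward. A position with no move is L. Any other position is W if it can reach an L in one move, else L.
No move ever increases a pile, so every position that can arise here has a ≤ 5 and b ≤ 6; it is enough to label the cells with 0 ≤ a ≤ 5 and 0 ≤ b ≤ 6.
Every move lowers a or b (never raises either), so fill the grid row by row in increasing a, and left to right within a row: each cell's successors are then already labelled.
      b=0  b=1  b=2  b=3  b=4  b=5  b=6
a=0:    L    W    L    W    W    W    W
a=1:    W    W    W    W    L    W    L
a=2:    L    W    L    W    W    W    W
a=3:    W    W    W    W    L    W    L
a=4:    L    W    L    W    W    W    W
a=5:    W    W    W    W    L    W    L
Cells with no legal move (terminal, hence L): (0,0).
The remaining L cells, each justified by listing all of its moves:
(0,2): only reaches (0,1)(W), which is W → L
(1,4): only reaches (0,4)(W), (1,3)(W), (1,1)(W), (1,0)(W), (0,3)(W), all W → L
(1,6): only reaches (0,6)(W), (1,5)(W), (1,3)(W), (1,2)(W), (0,5)(W), all W → L
(2,0): only reaches (1,0)(W), which is W → L
(2,2): only reaches (1,2)(W), (2,1)(W), (1,1)(W), all W → L
(3,4): only reaches (2,4)(W), (3,3)(W), (3,1)(W), (3,0)(W), (2,3)(W), all W → L
(3,6): only reaches (2,6)(W), (3,5)(W), (3,3)(W), (3,2)(W), (2,5)(W), all W → L
(4,0): only reaches (3,0)(W), which is W → L
(4,2): only reaches (3,2)(W), (4,1)(W), (3,1)(W), all W → L
(5,4): only reaches (4,4)(W), (5,3)(W), (5,1)(W), (5,0)(W), (4,3)(W), all W → L
(5,6): only reaches (4,6)(W), (5,5)(W), (5,3)(W), (5,2)(W), (4,5)(W), all W → L
Every other cell has at least one move into one of the L cells above, so it is W.
(5,6): one of the L cells justified above, so L
(0,6): the move to (0,2) reaches an L cell, so W
(4,5): the move to (4,2) reaches an L cell, so W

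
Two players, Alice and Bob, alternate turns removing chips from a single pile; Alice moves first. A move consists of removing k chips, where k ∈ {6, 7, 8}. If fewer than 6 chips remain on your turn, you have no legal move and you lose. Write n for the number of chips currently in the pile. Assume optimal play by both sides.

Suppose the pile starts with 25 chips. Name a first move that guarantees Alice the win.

Work bottom-up. With no move the player to move loses. Otherwise the position is W if at least one move leads to an L position for the opponent, and L if every move leads to a W.
n=0: no move → L
n=1: no move → L
n=2: no move → L
n=3: no move → L
n=4: no move → L
n=5: no move → L
n=6: →0(L), so W
n=7: →1(L), so W
n=8: →2(L), so W
n=9: →3(L), so W
n=10: →4(L), so W
n=11: →5(L), so W
n=12: →5(L), so W
n=13: →5(L), so W
n=14: →8(W), 7(W), 6(W) — all W, so L
n=15: →9(W), 8(W), 7(W) — all W, so L
n=16: →10(W), 9(W), 8(W) — all W, so L
n=17: →11(W), 10(W), 9(W) — all W, so L
n=18: →12(W), 11(W), 10(W) — all W, so L
n=19: →13(W), 12(W), 11(W) — all W, so L
n=20: →14(L), so W
n=21: →15(L), so W
n=22: →16(L), so W
n=23: →17(L), so W
n=24: →18(L), so W
n=25: →19(L), so W
From 25, the L positions reachable in one move are: 19, 18, 17. Any move reaching one of these is winning.

Remove 6, leaving 19.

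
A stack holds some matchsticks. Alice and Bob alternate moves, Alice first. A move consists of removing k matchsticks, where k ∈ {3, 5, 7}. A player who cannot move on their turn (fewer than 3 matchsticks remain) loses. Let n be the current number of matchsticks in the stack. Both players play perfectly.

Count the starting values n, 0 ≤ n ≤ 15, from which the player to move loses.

Classify positions by backward induction: terminal positions (no move available) are L. From any other position, the mover wins iff some move reaches an L.
n=0: no move → L
n=1: no move → L
n=2: no move → L
n=3: reaches L-position 0 → W
n=4: reaches L-position 1 → W
n=5: reaches L-position 2 → W
n=6: reaches L-position 1 → W
n=7: reaches L-position 2 → W
n=8: reaches L-position 1 → W
n=9: reaches L-position 2 → W
n=10: only reaches 7(W), 5(W), 3(W), all W → L
n=11: only reaches 8(W), 6(W), 4(W), all W → L
n=12: only reaches 9(W), 7(W), 5(W), all W → L
n=13: reaches L-position 10 → W
n=14: reaches L-position 11 → W
n=15: reaches L-position 12 → W
L entries with 0 ≤ n ≤ 15: n = 0, 1, 2, 10, 11, 12; that makes 6.

6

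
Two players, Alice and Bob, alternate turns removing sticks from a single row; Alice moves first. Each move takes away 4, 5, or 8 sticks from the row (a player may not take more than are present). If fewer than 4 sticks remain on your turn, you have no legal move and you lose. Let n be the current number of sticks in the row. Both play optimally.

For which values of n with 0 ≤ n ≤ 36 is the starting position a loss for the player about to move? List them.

0, 1, 2, 3, 12, 13, 14, 15, 24, 25, 26, 27, 36

Work bottom-up. With no move the player to move loses. Otherwise the position is W if at least one move leads to an L position for the opponent, and L if every move leads to a W.
n=0: no move → L
n=1: no move → L
n=2: no move → L
n=3: no move → L
n=4: can move to 0, which is L ⇒ W
n=5: can move to 1, which is L ⇒ W
n=6: can move to 2, which is L ⇒ W
n=7: can move to 3, which is L ⇒ W
n=8: can move to 3, which is L ⇒ W
n=9: can move to 1, which is L ⇒ W
n=10: can move to 2, which is L ⇒ W
n=11: can move to 3, which is L ⇒ W
n=12: moves to 8(W), 7(W), 4(W); every one is W ⇒ L
n=13: moves to 9(W), 8(W), 5(W); every one is W ⇒ L
n=14: moves to 10(W), 9(W), 6(W); every one is W ⇒ L
n=15: moves to 11(W), 10(W), 7(W); every one is W ⇒ L
n=16: can move to 12, which is L ⇒ W
n=17: can move to 13, which is L ⇒ W
n=18: can move to 14, which is L ⇒ W
n=19: can move to 15, which is L ⇒ W
n=20: can move to 15, which is L ⇒ W
n=21: can move to 13, which is L ⇒ W
n=22: can move to 14, which is L ⇒ W
n=23: can move to 15, which is L ⇒ W
n=24: moves to 20(W), 19(W), 16(W); every one is W ⇒ L
n=25: moves to 21(W), 20(W), 17(W); every one is W ⇒ L
n=26: moves to 22(W), 21(W), 18(W); every one is W ⇒ L
n=27: moves to 23(W), 22(W), 19(W); every one is W ⇒ L
n=28: can move to 24, which is L ⇒ W
n=29: can move to 25, which is L ⇒ W
n=30: can move to 26, which is L ⇒ W
n=31: can move to 27, which is L ⇒ W
n=32: can move to 27, which is L ⇒ W
n=33: can move to 25, which is L ⇒ W
n=34: can move to 26, which is L ⇒ W
n=35: can move to 27, which is L ⇒ W
n=36: moves to 32(W), 31(W), 28(W); every one is W ⇒ L
The losing starting values of n are exactly the entries labelled L in this table (13 of them).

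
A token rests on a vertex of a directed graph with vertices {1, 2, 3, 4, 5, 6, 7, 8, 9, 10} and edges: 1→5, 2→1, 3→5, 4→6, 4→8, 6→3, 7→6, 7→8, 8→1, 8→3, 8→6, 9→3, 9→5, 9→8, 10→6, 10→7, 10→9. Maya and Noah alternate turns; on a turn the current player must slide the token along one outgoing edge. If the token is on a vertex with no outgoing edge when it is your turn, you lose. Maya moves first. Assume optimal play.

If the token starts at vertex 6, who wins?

Noah wins.

Build the W/L table. Terminal = L. A non-terminal position is W if it has a move to some L; otherwise it is L.
Every edge goes from a vertex to one that appears earlier in the order 5, 3, 6, 1, 8, 9, 7, 4, 10, 2, so processing vertices in that order labels each vertex after all of its successors.
5: no outgoing edge → L
3: W (go to 5, an L position)
6: L (sole option 3(W) is W)
1: W (go to 5, an L position)
8: W (go to 6, an L position)
9: W (go to 5, an L position)
7: W (go to 6, an L position)
4: W (go to 6, an L position)
10: W (go to 6, an L position)
2: L (sole option 1(W) is W)
Every move from 6 reaches a W position, so the mover loses.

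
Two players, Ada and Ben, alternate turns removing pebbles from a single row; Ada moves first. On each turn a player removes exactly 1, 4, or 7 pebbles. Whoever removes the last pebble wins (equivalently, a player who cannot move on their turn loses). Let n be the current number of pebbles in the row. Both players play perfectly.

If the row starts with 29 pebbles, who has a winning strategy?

Work bottom-up. With no move the player to move loses. Otherwise the position is W if at least one move leads to an L position for the opponent, and L if every move leads to a W.
n=0: no move → L
n=1: can move to 0, which is L ⇒ W
n=2: the only move is to 1(W), a W ⇒ L
n=3: can move to 2, which is L ⇒ W
n=4: can move to 0, which is L ⇒ W
n=5: moves to 4(W), 1(W); every one is W ⇒ L
n=6: can move to 5, which is L ⇒ W
n=7: can move to 0, which is L ⇒ W
n=8: moves to 7(W), 4(W), 1(W); every one is W ⇒ L
n=9: can move to 8, which is L ⇒ W
n=10: moves to 9(W), 6(W), 3(W); every one is W ⇒ L
n=11: can move to 10, which is L ⇒ W
n=12: can move to 8, which is L ⇒ W
n=13: moves to 12(W), 9(W), 6(W); every one is W ⇒ L
n=14: can move to 13, which is L ⇒ W
n=15: can move to 8, which is L ⇒ W
n=16: moves to 15(W), 12(W), 9(W); every one is W ⇒ L
n=17: can move to 16, which is L ⇒ W
n=18: moves to 17(W), 14(W), 11(W); every one is W ⇒ L
n=19: can move to 18, which is L ⇒ W
n=20: can move to 16, which is L ⇒ W
n=21: moves to 20(W), 17(W), 14(W); every one is W ⇒ L
n=22: can move to 21, which is L ⇒ W
n=23: can move to 16, which is L ⇒ W
n=24: moves to 23(W), 20(W), 17(W); every one is W ⇒ L
n=25: can move to 24, which is L ⇒ W
n=26: moves to 25(W), 22(W), 19(W); every one is W ⇒ L
n=27: can move to 26, which is L ⇒ W
n=28: can move to 24, which is L ⇒ W
n=29: moves to 28(W), 25(W), 22(W); every one is W ⇒ L
The starting position 29 is L: whatever Ada does, the opponent receives a W position.

Ben wins.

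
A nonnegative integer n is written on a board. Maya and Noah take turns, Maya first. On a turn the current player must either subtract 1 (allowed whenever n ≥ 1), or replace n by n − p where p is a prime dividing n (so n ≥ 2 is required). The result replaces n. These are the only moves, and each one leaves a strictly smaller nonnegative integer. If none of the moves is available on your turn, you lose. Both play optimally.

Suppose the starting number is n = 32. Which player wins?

Noah wins.

Classify positions by backward induction: terminal positions (no move available) are L. From any other position, the mover wins iff some move reaches an L.
n=0: no move → L
n=1: W (go to 0, an L position)
n=2: W (go to 0, an L position)
n=3: W (go to 0, an L position)
n=4: L (options 2(W), 3(W) are all W)
n=5: W (go to 0, an L position)
n=6: W (go to 4, an L position)
n=7: W (go to 0, an L position)
n=8: L (options 6(W), 7(W) are all W)
n=9: W (go to 8, an L position)
n=10: W (go to 8, an L position)
n=11: W (go to 0, an L position)
n=12: L (options 9(W), 10(W), 11(W) are all W)
n=13: W (go to 0, an L position)
n=14: W (go to 12, an L position)
n=15: W (go to 12, an L position)
n=16: L (options 14(W), 15(W) are all W)
n=17: W (go to 0, an L position)
n=18: W (go to 16, an L position)
n=19: W (go to 0, an L position)
n=20: L (options 15(W), 18(W), 19(W) are all W)
n=21: W (go to 20, an L position)
n=22: W (go to 20, an L position)
n=23: W (go to 0, an L position)
n=24: L (options 21(W), 22(W), 23(W) are all W)
n=25: W (go to 20, an L position)
n=26: W (go to 24, an L position)
n=27: W (go to 24, an L position)
n=28: L (options 21(W), 26(W), 27(W) are all W)
n=29: W (go to 0, an L position)
n=30: W (go to 28, an L position)
n=31: W (go to 0, an L position)
n=32: L (options 30(W), 31(W) are all W)
The starting position 32 is L: whatever Maya does, the opponent receives a W position.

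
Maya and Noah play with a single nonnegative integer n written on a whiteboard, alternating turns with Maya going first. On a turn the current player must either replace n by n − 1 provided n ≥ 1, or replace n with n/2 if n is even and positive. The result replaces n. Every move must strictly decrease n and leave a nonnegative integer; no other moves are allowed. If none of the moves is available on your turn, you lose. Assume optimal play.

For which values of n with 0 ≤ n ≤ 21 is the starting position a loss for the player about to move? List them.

Positions with no move are L. A position that does have a move is losing for the player to move precisely when every available move leads to a winning position for the opponent. Fill in the labels:
n=0: no move → L
n=1: →0(L), so W
n=2: →1(W) only, which is W, so L
n=3: →2(L), so W
n=4: →2(L), so W
n=5: →4(W) only, which is W, so L
n=6: →5(L), so W
n=7: →6(W) only, which is W, so L
n=8: →7(L), so W
n=9: →8(W) only, which is W, so L
n=10: →5(L), so W
n=11: →10(W) only, which is W, so L
n=12: →11(L), so W
n=13: →12(W) only, which is W, so L
n=14: →7(L), so W
n=15: →14(W) only, which is W, so L
n=16: →15(L), so W
n=17: →16(W) only, which is W, so L
n=18: →9(L), so W
n=19: →18(W) only, which is W, so L
n=20: →19(L), so W
n=21: →20(W) only, which is W, so L
The losing starting values of n are exactly the entries labelled L in this table (11 of them).

0, 2, 5, 7, 9, 11, 13, 15, 17, 19, 21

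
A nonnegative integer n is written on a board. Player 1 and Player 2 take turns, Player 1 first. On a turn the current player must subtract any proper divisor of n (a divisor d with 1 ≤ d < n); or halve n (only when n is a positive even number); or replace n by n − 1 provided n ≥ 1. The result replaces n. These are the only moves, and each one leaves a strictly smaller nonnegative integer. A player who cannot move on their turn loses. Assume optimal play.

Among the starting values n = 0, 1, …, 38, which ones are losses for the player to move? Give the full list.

Label each position W (a win for the player to move) or L (a loss). A position with no legal move is L; any other position is W exactly when some move reaches an L, and L when every move reaches a W.
n=0: no move → L
n=1: W (go to 0, an L position)
n=2: L (sole option 1(W) is W)
n=3: W (go to 2, an L position)
n=4: W (go to 2, an L position)
n=5: L (sole option 4(W) is W)
n=6: W (go to 5, an L position)
n=7: L (sole option 6(W) is W)
n=8: W (go to 7, an L position)
n=9: L (options 6(W), 8(W) are all W)
n=10: W (go to 5, an L position)
n=11: L (sole option 10(W) is W)
n=12: W (go to 9, an L position)
n=13: L (sole option 12(W) is W)
n=14: W (go to 7, an L position)
n=15: L (options 10(W), 12(W), 14(W) are all W)
n=16: W (go to 15, an L position)
n=17: L (sole option 16(W) is W)
n=18: W (go to 9, an L position)
n=19: L (sole option 18(W) is W)
n=20: W (go to 15, an L position)
n=21: L (options 14(W), 18(W), 20(W) are all W)
n=22: W (go to 11, an L position)
n=23: L (sole option 22(W) is W)
n=24: W (go to 21, an L position)
n=25: L (options 20(W), 24(W) are all W)
n=26: W (go to 13, an L position)
n=27: L (options 18(W), 24(W), 26(W) are all W)
n=28: W (go to 21, an L position)
n=29: L (sole option 28(W) is W)
n=30: W (go to 15, an L position)
n=31: L (sole option 30(W) is W)
n=32: W (go to 31, an L position)
n=33: L (options 22(W), 30(W), 32(W) are all W)
n=34: W (go to 17, an L position)
n=35: L (options 28(W), 30(W), 34(W) are all W)
n=36: W (go to 27, an L position)
n=37: L (sole option 36(W) is W)
n=38: W (go to 19, an L position)
Reading off the rows marked L gives the requested list; there are 19 such values of n.

0, 2, 5, 7, 9, 11, 13, 15, 17, 19, 21, 23, 25, 27, 29, 31, 33, 35, 37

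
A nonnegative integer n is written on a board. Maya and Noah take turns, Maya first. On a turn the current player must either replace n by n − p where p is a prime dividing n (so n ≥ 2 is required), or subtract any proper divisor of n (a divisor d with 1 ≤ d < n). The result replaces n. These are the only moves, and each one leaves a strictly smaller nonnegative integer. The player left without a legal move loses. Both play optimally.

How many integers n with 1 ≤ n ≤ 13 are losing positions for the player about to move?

3

Work bottom-up. With no move the player to move loses. Otherwise the position is W if at least one move leads to an L position for the opponent, and L if every move leads to a W.
n=0: no move → L
n=1: no move → L
n=2: reaches L-position 0 → W
n=3: reaches L-position 0 → W
n=4: only reaches 2(W), 3(W), all W → L
n=5: reaches L-position 0 → W
n=6: reaches L-position 4 → W
n=7: reaches L-position 0 → W
n=8: reaches L-position 4 → W
n=9: only reaches 6(W), 8(W), all W → L
n=10: reaches L-position 9 → W
n=11: reaches L-position 0 → W
n=12: reaches L-position 9 → W
n=13: reaches L-position 0 → W
L entries with 1 ≤ n ≤ 13 (n=0 is outside the asked range and is not counted): n = 1, 4, 9; that makes 3.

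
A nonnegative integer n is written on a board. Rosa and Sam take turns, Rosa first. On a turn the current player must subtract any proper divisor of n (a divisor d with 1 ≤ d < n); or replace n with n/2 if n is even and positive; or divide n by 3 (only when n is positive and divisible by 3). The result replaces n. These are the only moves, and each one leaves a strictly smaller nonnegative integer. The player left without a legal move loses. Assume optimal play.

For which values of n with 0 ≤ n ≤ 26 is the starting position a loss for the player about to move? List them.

Classify positions by backward induction: terminal positions (no move available) are L. From any other position, the mover wins iff some move reaches an L.
n=0: no move → L
n=1: no move → L
n=2: →1(L), so W
n=3: →1(L), so W
n=4: →2(W), 3(W) — all W, so L
n=5: →4(L), so W
n=6: →4(L), so W
n=7: →6(W) only, which is W, so L
n=8: →4(L), so W
n=9: →3(W), 6(W), 8(W) — all W, so L
n=10: →9(L), so W
n=11: →10(W) only, which is W, so L
n=12: →4(L), so W
n=13: →12(W) only, which is W, so L
n=14: →7(L), so W
n=15: →5(W), 10(W), 12(W), 14(W) — all W, so L
n=16: →15(L), so W
n=17: →16(W) only, which is W, so L
n=18: →9(L), so W
n=19: →18(W) only, which is W, so L
n=20: →15(L), so W
n=21: →7(L), so W
n=22: →11(L), so W
n=23: →22(W) only, which is W, so L
n=24: →23(L), so W
n=25: →20(W), 24(W) — all W, so L
n=26: →13(L), so W
Reading off the rows marked L gives the requested list; there are 12 such values of n.

0, 1, 4, 7, 9, 11, 13, 15, 17, 19, 23, 25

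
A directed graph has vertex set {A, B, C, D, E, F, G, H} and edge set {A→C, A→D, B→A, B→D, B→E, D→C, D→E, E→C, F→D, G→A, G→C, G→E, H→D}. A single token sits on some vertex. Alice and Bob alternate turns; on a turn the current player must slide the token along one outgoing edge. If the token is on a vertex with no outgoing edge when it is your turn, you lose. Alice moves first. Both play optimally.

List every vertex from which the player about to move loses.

Use the standard recursion: the mover loses at a terminal position; elsewhere, the mover wins exactly when some move hands the opponent an L position.
Every edge goes from a vertex to one that appears earlier in the order C, E, D, A, G, H, F, B, so processing vertices in that order labels each vertex after all of its successors.
C: no outgoing edge → L
E: can move to C, which is L ⇒ W
D: can move to C, which is L ⇒ W
A: can move to C, which is L ⇒ W
G: can move to C, which is L ⇒ W
H: the only move is to D(W), a W ⇒ L
F: the only move is to D(W), a W ⇒ L
B: moves to A(W), D(W), E(W); every one is W ⇒ L
The losing starting vertices are exactly the entries labelled L in this table (4 of them).

B, C, F, H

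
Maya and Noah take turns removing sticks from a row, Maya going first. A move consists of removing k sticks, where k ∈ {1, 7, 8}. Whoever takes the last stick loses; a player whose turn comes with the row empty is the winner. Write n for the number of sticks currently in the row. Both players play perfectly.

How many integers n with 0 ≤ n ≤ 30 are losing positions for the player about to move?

8

Compute win/loss labels from the base case upward. A position with no move is W. Any other position is W if it can reach an L in one move, else L.
n=0: no move; the opponent has just taken the last stick and therefore loses → W
n=1: only reaches 0(W), which is W → L
n=2: reaches L-position 1 → W
n=3: only reaches 2(W), which is W → L
n=4: reaches L-position 3 → W
n=5: only reaches 4(W), which is W → L
n=6: reaches L-position 5 → W
n=7: only reaches 6(W), 0(W), all W → L
n=8: reaches L-position 7 → W
n=9: reaches L-position 1 → W
n=10: reaches L-position 3 → W
n=11: reaches L-position 3 → W
n=12: reaches L-position 5 → W
n=13: reaches L-position 5 → W
n=14: reaches L-position 7 → W
n=15: reaches L-position 7 → W
n=16: only reaches 15(W), 9(W), 8(W), all W → L
n=17: reaches L-position 16 → W
n=18: only reaches 17(W), 11(W), 10(W), all W → L
n=19: reaches L-position 18 → W
n=20: only reaches 19(W), 13(W), 12(W), all W → L
n=21: reaches L-position 20 → W
n=22: only reaches 21(W), 15(W), 14(W), all W → L
n=23: reaches L-position 22 → W
n=24: reaches L-position 16 → W
n=25: reaches L-position 18 → W
n=26: reaches L-position 18 → W
n=27: reaches L-position 20 → W
n=28: reaches L-position 20 → W
n=29: reaches L-position 22 → W
n=30: reaches L-position 22 → W
L entries with 0 ≤ n ≤ 30: n = 1, 3, 5, 7, 16, 18, 20, 22; that makes 8.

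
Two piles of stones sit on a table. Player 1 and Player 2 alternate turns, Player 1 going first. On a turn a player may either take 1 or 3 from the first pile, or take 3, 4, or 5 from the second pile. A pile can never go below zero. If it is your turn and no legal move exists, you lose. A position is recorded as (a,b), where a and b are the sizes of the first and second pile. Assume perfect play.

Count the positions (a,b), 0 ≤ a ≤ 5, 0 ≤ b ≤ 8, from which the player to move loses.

21

Build the W/L table. Terminal = L. A non-terminal position is W if it has a move to some L; otherwise it is L.
Every move lowers a or b (never raises either), so fill the grid row by row in increasing a, and left to right within a row: each cell's successors are then already labelled.
      b=0  b=1  b=2  b=3  b=4  b=5  b=6  b=7  b=8
a=0:    L    L    L    W    W    W    W    W    L
a=1:    W    W    W    L    L    L    W    W    W
a=2:    L    L    L    W    W    W    W    W    L
a=3:    W    W    W    L    L    L    W    W    W
a=4:    L    L    L    W    W    W    W    W    L
a=5:    W    W    W    L    L    L    W    W    W
Cells with no legal move (terminal, hence L): (0,0), (0,1), (0,2).
The remaining L cells, each justified by listing all of its moves:
(0,8): →(0,5)(W), (0,4)(W), (0,3)(W) — all W, so L
(1,3): →(0,3)(W), (1,0)(W) — all W, so L
(1,4): →(0,4)(W), (1,1)(W), (1,0)(W) — all W, so L
(1,5): →(0,5)(W), (1,2)(W), (1,1)(W), (1,0)(W) — all W, so L
(2,0): →(1,0)(W) only, which is W, so L
(2,1): →(1,1)(W) only, which is W, so L
(2,2): →(1,2)(W) only, which is W, so L
(2,8): →(1,8)(W), (2,5)(W), (2,4)(W), (2,3)(W) — all W, so L
(3,3): →(2,3)(W), (0,3)(W), (3,0)(W) — all W, so L
(3,4): →(2,4)(W), (0,4)(W), (3,1)(W), (3,0)(W) — all W, so L
(3,5): →(2,5)(W), (0,5)(W), (3,2)(W), (3,1)(W), (3,0)(W) — all W, so L
(4,0): →(3,0)(W), (1,0)(W) — all W, so L
(4,1): →(3,1)(W), (1,1)(W) — all W, so L
(4,2): →(3,2)(W), (1,2)(W) — all W, so L
(4,8): →(3,8)(W), (1,8)(W), (4,5)(W), (4,4)(W), (4,3)(W) — all W, so L
(5,3): →(4,3)(W), (2,3)(W), (5,0)(W) — all W, so L
(5,4): →(4,4)(W), (2,4)(W), (5,1)(W), (5,0)(W) — all W, so L
(5,5): →(4,5)(W), (2,5)(W), (5,2)(W), (5,1)(W), (5,0)(W) — all W, so L
Every other cell has at least one move into one of the L cells above, so it is W.
L cells per row: a=0: 4, a=1: 3, a=2: 4, a=3: 3, a=4: 4, a=5: 3; total 21.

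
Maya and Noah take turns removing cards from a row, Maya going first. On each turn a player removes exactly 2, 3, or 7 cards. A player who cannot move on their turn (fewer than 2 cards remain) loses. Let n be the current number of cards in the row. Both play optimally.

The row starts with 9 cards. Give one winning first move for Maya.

Work bottom-up. With no move the player to move loses. Otherwise the position is W if at least one move leads to an L position for the opponent, and L if every move leads to a W.
n=0: no move → L
n=1: no move → L
n=2: can move to 0, which is L ⇒ W
n=3: can move to 1, which is L ⇒ W
n=4: can move to 1, which is L ⇒ W
n=5: moves to 3(W), 2(W); every one is W ⇒ L
n=6: moves to 4(W), 3(W); every one is W ⇒ L
n=7: can move to 5, which is L ⇒ W
n=8: can move to 6, which is L ⇒ W
n=9: can move to 6, which is L ⇒ W
From 9, the L positions reachable in one move are: 6.

Remove 3, leaving 6.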